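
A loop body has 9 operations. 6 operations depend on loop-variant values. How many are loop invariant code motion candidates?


Invariant candidates = total - loop-dependent
= 9 - 6 = 3

3


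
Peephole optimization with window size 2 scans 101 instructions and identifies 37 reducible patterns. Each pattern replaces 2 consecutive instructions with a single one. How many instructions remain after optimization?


Each match removes 1 instructions.
Total removed = 37 * 1 = 37
Remaining = 101 - 37 = 64

64


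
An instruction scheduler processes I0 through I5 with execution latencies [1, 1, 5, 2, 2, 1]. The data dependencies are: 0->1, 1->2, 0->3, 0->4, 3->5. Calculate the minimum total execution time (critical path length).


Compute longest path through dependency graph: dist(Ik) = max over predecessors of dist + latency(Ik).
dist(I0) = latency 1 = 1
dist(I1) = dist(I0) + 1 = 1 + 1 = 2
dist(I2) = dist(I1) + 5 = 2 + 5 = 7
dist(I3) = dist(I0) + 2 = 1 + 2 = 3
dist(I4) = dist(I0) + 2 = 1 + 2 = 3
dist(I5) = dist(I3) + 1 = 3 + 1 = 4
Critical path = max dist = 7

7


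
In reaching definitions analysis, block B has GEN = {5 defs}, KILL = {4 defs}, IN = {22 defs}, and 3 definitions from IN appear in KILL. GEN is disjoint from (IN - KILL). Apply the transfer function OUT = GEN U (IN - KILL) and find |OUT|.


IN - KILL: 22 - 3 = 19 surviving definitions
OUT = GEN + surviving = 5 + 19 = 24

24


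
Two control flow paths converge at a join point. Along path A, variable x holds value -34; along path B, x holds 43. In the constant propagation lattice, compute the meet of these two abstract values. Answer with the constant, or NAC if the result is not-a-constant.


Meet operation: if both paths give the same constant, result is that constant; if they differ, result is NAC (not-a-constant).
Path A: -34, Path B: 43 -> differ
Result: not-a-constant -> NAC

NAC


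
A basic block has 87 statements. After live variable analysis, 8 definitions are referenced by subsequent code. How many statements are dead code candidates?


Dead code = total statements - live definitions
= 87 - 8 = 79

79


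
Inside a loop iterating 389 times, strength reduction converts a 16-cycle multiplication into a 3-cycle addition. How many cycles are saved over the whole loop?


Per-iteration saving = 16 - 3 = 13
Total saved = 389 * 13 = 5057

5057


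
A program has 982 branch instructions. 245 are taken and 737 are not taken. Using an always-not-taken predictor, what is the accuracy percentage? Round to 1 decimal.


Predictor: always-not-taken
Correct predictions = 737
Accuracy = 737 / 982 * 100 = 75.1%

75.1


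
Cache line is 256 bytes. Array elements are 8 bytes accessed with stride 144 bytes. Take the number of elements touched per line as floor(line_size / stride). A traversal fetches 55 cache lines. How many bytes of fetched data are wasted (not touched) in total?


Elements per line = floor(256 / 144) = 1
Bytes used per line = 1 * 8 = 8
Wasted per line = 256 - 8 = 248
Total wasted = 248 * 55 = 13640

13640


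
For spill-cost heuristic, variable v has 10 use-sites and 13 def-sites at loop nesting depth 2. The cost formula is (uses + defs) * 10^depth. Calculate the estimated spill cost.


uses + defs = 10 + 13 = 23
10^2 = 100
Spill cost = 23 * 100 = 2300

2300


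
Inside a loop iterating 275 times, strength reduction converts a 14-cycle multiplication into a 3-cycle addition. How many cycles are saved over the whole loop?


Per-iteration saving = 14 - 3 = 11
Total saved = 275 * 11 = 3025

3025


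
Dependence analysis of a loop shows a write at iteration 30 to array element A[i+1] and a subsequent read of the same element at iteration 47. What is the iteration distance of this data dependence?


Distance = read iteration - write iteration
= 47 - 30 = 17

17


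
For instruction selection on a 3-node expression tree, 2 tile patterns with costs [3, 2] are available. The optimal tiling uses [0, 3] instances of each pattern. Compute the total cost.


Total cost = sum(count_i * cost_i)
= 0*3 + 3*2
= 6

6


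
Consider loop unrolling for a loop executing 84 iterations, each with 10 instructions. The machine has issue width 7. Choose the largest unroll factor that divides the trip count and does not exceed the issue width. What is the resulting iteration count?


Largest divisor of 84 <= 7 is 7
New iterations = 84 / 7 = 12

12


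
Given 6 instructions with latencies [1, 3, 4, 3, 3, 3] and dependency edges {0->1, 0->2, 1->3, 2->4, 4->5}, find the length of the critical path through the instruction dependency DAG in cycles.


Compute longest path through dependency graph: dist(Ik) = max over predecessors of dist + latency(Ik).
dist(I0) = latency 1 = 1
dist(I1) = dist(I0) + 3 = 1 + 3 = 4
dist(I2) = dist(I0) + 4 = 1 + 4 = 5
dist(I3) = dist(I1) + 3 = 4 + 3 = 7
dist(I4) = dist(I2) + 3 = 5 + 3 = 8
dist(I5) = dist(I4) + 3 = 8 + 3 = 11
Critical path = max dist = 11

11


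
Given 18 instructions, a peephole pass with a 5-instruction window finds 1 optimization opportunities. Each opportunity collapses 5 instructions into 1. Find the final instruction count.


Each match removes 4 instructions.
Total removed = 1 * 4 = 4
Remaining = 18 - 4 = 14

14


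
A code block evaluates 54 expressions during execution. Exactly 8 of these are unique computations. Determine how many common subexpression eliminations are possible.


CSE count = total expressions - unique expressions
= 54 - 8 = 46

46


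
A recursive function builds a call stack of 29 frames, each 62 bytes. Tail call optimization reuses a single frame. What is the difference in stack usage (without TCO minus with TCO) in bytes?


Without TCO: 29 * 62 = 1798 bytes
With TCO: reuse 1 frame = 62 bytes
Savings = 1798 - 62 = 1736

1736


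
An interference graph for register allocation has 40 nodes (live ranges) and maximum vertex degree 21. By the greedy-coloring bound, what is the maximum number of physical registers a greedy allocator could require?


Greedy coloring never needs more than (max_degree + 1) colors: when coloring a vertex, at most max_degree neighbors are already colored.
Upper bound = 21 + 1 = 22

22


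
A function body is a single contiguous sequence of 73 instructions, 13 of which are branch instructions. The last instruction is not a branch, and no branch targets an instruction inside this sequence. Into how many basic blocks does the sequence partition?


With no in-sequence branch targets, the leaders are the first instruction plus the instruction after each branch.
Number of basic blocks = branches + 1
= 13 + 1 = 14

14


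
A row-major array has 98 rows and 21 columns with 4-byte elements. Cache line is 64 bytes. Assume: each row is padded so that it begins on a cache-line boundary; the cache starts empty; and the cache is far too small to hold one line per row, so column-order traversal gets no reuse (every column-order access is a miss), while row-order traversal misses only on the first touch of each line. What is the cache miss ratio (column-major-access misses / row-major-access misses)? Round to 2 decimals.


Each row occupies 21 * 4 = 84 bytes and starts on a line boundary, so it spans ceil(84 / 64) = 2 cache lines.
Row-major traversal misses (one per line touched): 98 * ceil(21 * 4 / 64) = 196
Column-major traversal misses (no reuse, every access misses): 98 * 21 = 2058
Ratio = 2058 / 196 = 10.5

10.5


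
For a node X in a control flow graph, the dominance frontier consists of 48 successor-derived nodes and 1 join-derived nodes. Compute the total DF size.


DF(X) = direct successor contributions + join point contributions
= 48 + 1 = 49

49


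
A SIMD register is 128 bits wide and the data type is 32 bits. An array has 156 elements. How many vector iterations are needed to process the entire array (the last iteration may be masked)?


Width = 128 / 32 = 4 elements per vector op
Iterations = ceil(156 / 4) = 39

39


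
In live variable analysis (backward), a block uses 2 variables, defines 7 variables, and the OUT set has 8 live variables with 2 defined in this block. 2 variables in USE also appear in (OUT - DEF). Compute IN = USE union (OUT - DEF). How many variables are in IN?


OUT - DEF: 8 - 2 = 6
|IN| = |USE| + |OUT - DEF| - |USE ∩ (OUT - DEF)| = 2 + 6 - 2 = 6

6


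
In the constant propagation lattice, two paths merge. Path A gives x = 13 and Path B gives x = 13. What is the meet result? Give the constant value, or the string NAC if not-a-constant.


Meet operation: if both paths give the same constant, result is that constant; if they differ, result is NAC (not-a-constant).
Path A: 13, Path B: 13 -> equal
Result: constant -> 13

13


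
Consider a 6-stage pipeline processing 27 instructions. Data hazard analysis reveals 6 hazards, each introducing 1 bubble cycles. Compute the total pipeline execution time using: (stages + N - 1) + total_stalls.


Base cycles = 6 + 27 - 1 = 32
Total stalls = 6 * 1 = 6
Total = 32 + 6 = 38

38


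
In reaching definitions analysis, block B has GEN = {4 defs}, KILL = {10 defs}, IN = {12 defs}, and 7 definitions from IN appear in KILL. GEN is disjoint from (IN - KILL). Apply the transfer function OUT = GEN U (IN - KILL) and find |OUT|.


IN - KILL: 12 - 7 = 5 surviving definitions
OUT = GEN + surviving = 4 + 5 = 9

9


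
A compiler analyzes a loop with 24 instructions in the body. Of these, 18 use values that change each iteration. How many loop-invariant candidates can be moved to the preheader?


Invariant candidates = total - loop-dependent
= 24 - 18 = 6

6


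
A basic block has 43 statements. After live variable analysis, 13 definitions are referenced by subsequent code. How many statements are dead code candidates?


Dead code = total statements - live definitions
= 43 - 13 = 30

30


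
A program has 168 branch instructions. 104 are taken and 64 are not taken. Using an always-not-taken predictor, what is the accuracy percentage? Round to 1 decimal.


Predictor: always-not-taken
Correct predictions = 64
Accuracy = 64 / 168 * 100 = 38.1%

38.1


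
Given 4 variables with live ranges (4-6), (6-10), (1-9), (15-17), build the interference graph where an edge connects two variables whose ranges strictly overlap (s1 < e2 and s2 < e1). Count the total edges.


Check all pairs for overlapping intervals.
Two intervals (s1,e1) and (s2,e2) overlap if s1 < e2 and s2 < e1.
v0 (4-6) vs v1..v3: overlaps v2 -> 1
v1 (6-10) vs v2..v3: overlaps v2 -> 1
v2 (1-9) vs v3: overlaps none -> 0
Total overlapping pairs = 1 + 1 + 0 = 2

2


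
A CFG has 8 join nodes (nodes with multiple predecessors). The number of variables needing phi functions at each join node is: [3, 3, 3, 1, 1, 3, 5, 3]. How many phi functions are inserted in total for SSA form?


Total phi functions = sum of phi functions at each join node
= 3 + 3 + 3 + 1 + 1 + 3 + 5 + 3 = 22

22


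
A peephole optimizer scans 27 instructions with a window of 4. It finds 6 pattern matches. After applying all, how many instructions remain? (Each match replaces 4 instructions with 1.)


Each match removes 3 instructions.
Total removed = 6 * 3 = 18
Remaining = 27 - 18 = 9

9


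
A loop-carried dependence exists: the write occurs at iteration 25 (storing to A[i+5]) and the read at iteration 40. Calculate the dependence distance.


Distance = read iteration - write iteration
= 40 - 25 = 15

15


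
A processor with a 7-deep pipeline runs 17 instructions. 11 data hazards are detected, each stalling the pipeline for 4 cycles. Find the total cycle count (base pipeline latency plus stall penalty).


Base cycles = 7 + 17 - 1 = 23
Total stalls = 11 * 4 = 44
Total = 23 + 44 = 67

67


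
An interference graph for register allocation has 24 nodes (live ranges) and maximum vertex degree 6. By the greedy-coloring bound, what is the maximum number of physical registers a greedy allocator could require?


Greedy coloring never needs more than (max_degree + 1) colors: when coloring a vertex, at most max_degree neighbors are already colored.
Upper bound = 6 + 1 = 7

7


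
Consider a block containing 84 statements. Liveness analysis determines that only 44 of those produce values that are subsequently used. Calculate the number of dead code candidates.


Dead code = total statements - live definitions
= 84 - 44 = 40

40


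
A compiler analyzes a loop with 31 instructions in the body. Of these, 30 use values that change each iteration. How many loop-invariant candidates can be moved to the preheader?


Invariant candidates = total - loop-dependent
= 31 - 30 = 1

1


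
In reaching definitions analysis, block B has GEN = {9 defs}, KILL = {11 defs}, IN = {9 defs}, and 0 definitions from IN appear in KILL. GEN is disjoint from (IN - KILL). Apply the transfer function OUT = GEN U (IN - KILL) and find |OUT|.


IN - KILL: 9 - 0 = 9 surviving definitions
OUT = GEN + surviving = 9 + 9 = 18

18


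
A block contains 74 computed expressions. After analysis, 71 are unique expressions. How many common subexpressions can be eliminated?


CSE count = total expressions - unique expressions
= 74 - 71 = 3

3


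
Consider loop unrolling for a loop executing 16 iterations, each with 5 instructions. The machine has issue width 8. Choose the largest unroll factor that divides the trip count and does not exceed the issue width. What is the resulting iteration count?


Largest divisor of 16 <= 8 is 8
New iterations = 16 / 8 = 2

2


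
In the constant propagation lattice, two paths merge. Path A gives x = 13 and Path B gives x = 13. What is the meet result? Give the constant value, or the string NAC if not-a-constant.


Meet operation: if both paths give the same constant, result is that constant; if they differ, result is NAC (not-a-constant).
Path A: 13, Path B: 13 -> equal
Result: constant -> 13

13


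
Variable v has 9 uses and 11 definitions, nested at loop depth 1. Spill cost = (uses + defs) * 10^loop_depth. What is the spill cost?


uses + defs = 9 + 11 = 20
10^1 = 10
Spill cost = 20 * 10 = 200

200


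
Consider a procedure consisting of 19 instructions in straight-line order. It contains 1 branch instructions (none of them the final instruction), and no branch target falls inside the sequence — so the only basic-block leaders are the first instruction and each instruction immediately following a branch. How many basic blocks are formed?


With no in-sequence branch targets, the leaders are the first instruction plus the instruction after each branch.
Number of basic blocks = branches + 1
= 1 + 1 = 2

2


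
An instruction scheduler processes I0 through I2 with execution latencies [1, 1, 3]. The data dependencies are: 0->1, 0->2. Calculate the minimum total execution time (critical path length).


Compute longest path through dependency graph: dist(Ik) = max over predecessors of dist + latency(Ik).
dist(I0) = latency 1 = 1
dist(I1) = dist(I0) + 1 = 1 + 1 = 2
dist(I2) = dist(I0) + 3 = 1 + 3 = 4
Critical path = max dist = 4

4


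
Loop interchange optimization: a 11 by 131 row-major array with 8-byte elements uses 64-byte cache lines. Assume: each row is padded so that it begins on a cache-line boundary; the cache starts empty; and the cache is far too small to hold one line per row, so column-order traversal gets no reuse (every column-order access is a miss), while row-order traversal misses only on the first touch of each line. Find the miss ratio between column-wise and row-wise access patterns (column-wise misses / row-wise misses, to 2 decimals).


Each row occupies 131 * 8 = 1048 bytes and starts on a line boundary, so it spans ceil(1048 / 64) = 17 cache lines.
Row-major traversal misses (one per line touched): 11 * ceil(131 * 8 / 64) = 187
Column-major traversal misses (no reuse, every access misses): 11 * 131 = 1441
Ratio = 1441 / 187 = 7.71

7.71


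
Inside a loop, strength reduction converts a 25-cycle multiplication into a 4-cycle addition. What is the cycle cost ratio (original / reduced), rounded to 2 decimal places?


Ratio = mult_cost / add_cost = 25 / 4 = 6.25

6.25


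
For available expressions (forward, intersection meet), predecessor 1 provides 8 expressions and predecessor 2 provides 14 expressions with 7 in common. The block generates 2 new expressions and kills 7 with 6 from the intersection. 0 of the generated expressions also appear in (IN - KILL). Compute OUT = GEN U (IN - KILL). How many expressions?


IN = intersection of predecessors = 7
IN - KILL = 7 - 6 = 1
|OUT| = |GEN| + |IN - KILL| - |GEN ∩ (IN - KILL)| = 2 + 1 - 0 = 3

3


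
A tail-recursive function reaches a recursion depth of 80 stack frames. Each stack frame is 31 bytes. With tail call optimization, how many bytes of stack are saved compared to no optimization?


Without TCO: 80 * 31 = 2480 bytes
With TCO: reuse 1 frame = 31 bytes
Savings = 2480 - 31 = 2449

2449


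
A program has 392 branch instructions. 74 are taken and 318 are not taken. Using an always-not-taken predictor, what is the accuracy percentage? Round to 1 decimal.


Predictor: always-not-taken
Correct predictions = 318
Accuracy = 318 / 392 * 100 = 81.1%

81.1


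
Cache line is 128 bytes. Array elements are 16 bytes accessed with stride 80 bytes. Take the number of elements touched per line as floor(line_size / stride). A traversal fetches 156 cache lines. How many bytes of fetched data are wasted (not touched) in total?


Elements per line = floor(128 / 80) = 1
Bytes used per line = 1 * 16 = 16
Wasted per line = 128 - 16 = 112
Total wasted = 112 * 156 = 17472

17472


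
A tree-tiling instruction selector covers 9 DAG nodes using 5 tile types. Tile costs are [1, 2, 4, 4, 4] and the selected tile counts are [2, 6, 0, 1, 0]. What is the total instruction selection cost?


Total cost = sum(count_i * cost_i)
= 2*1 + 6*2 + 0*4 + 1*4 + 0*4
= 18

18


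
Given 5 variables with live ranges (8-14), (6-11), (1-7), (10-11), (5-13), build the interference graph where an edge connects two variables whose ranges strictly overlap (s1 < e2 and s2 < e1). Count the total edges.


Check all pairs for overlapping intervals.
Two intervals (s1,e1) and (s2,e2) overlap if s1 < e2 and s2 < e1.
v0 (8-14) vs v1..v4: overlaps v1, v3, v4 -> 3
v1 (6-11) vs v2..v4: overlaps v2, v3, v4 -> 3
v2 (1-7) vs v3..v4: overlaps v4 -> 1
v3 (10-11) vs v4: overlaps v4 -> 1
Total overlapping pairs = 3 + 3 + 1 + 1 = 8

8


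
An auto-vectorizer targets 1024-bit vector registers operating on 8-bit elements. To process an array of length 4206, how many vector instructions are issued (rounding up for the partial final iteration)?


Width = 1024 / 8 = 128 elements per vector op
Iterations = ceil(4206 / 128) = 33

33


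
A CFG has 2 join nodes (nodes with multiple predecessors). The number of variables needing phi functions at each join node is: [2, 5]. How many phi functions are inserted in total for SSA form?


Total phi functions = sum of phi functions at each join node
= 2 + 5 = 7

7


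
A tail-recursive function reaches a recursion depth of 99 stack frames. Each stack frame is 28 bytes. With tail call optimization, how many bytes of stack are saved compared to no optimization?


Without TCO: 99 * 28 = 2772 bytes
With TCO: reuse 1 frame = 28 bytes
Savings = 2772 - 28 = 2744

2744


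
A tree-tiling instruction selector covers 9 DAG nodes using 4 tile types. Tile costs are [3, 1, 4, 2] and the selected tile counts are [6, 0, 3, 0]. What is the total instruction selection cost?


Total cost = sum(count_i * cost_i)
= 6*3 + 0*1 + 3*4 + 0*2
= 30

30


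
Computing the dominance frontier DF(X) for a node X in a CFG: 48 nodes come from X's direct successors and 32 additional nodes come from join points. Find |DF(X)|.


DF(X) = direct successor contributions + join point contributions
= 48 + 32 = 80

80


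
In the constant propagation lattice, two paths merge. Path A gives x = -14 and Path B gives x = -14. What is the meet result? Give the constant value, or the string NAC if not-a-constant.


Meet operation: if both paths give the same constant, result is that constant; if they differ, result is NAC (not-a-constant).
Path A: -14, Path B: -14 -> equal
Result: constant -> -14

-14


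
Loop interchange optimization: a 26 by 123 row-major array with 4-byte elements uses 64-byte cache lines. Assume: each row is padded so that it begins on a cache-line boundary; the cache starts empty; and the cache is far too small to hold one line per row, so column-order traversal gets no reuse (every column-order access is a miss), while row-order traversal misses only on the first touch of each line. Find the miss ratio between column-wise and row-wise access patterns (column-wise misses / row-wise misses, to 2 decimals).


Each row occupies 123 * 4 = 492 bytes and starts on a line boundary, so it spans ceil(492 / 64) = 8 cache lines.
Row-major traversal misses (one per line touched): 26 * ceil(123 * 4 / 64) = 208
Column-major traversal misses (no reuse, every access misses): 26 * 123 = 3198
Ratio = 3198 / 208 = 15.38

15.38


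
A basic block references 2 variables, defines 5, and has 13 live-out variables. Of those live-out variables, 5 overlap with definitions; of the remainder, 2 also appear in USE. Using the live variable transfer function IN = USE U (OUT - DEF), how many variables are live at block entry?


OUT - DEF: 13 - 5 = 8
|IN| = |USE| + |OUT - DEF| - |USE ∩ (OUT - DEF)| = 2 + 8 - 2 = 8

8


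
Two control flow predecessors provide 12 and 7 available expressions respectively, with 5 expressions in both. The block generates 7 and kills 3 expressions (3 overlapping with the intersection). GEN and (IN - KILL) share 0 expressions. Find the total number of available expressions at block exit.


IN = intersection of predecessors = 5
IN - KILL = 5 - 3 = 2
|OUT| = |GEN| + |IN - KILL| - |GEN ∩ (IN - KILL)| = 7 + 2 - 0 = 9

9


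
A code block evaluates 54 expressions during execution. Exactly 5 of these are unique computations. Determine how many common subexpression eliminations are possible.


CSE count = total expressions - unique expressions
= 54 - 5 = 49

49


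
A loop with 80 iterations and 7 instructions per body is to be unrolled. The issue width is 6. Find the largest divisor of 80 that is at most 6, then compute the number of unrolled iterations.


Largest divisor of 80 <= 6 is 5
New iterations = 80 / 5 = 16

16


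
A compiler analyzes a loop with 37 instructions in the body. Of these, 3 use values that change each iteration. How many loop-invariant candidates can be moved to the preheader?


Invariant candidates = total - loop-dependent
= 37 - 3 = 34

34


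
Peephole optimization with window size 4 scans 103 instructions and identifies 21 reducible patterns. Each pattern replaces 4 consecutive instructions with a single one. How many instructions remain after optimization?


Each match removes 3 instructions.
Total removed = 21 * 3 = 63
Remaining = 103 - 63 = 40

40


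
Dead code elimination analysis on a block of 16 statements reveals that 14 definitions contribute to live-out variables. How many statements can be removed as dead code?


Dead code = total statements - live definitions
= 16 - 14 = 2

2


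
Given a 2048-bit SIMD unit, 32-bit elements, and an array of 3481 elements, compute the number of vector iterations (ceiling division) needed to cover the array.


Width = 2048 / 32 = 64 elements per vector op
Iterations = ceil(3481 / 64) = 55

55


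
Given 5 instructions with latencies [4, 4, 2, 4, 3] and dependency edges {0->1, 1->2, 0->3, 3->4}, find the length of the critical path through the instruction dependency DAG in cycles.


Compute longest path through dependency graph: dist(Ik) = max over predecessors of dist + latency(Ik).
dist(I0) = latency 4 = 4
dist(I1) = dist(I0) + 4 = 4 + 4 = 8
dist(I2) = dist(I1) + 2 = 8 + 2 = 10
dist(I3) = dist(I0) + 4 = 4 + 4 = 8
dist(I4) = dist(I3) + 3 = 8 + 3 = 11
Critical path = max dist = 11

11


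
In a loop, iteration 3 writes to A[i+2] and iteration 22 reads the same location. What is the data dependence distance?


Distance = read iteration - write iteration
= 22 - 3 = 19

19


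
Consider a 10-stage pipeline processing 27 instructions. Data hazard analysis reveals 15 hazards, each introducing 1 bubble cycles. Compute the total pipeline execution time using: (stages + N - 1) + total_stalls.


Base cycles = 10 + 27 - 1 = 36
Total stalls = 15 * 1 = 15
Total = 36 + 15 = 51

51


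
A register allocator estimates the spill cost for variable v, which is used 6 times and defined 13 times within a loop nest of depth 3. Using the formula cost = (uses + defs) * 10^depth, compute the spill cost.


uses + defs = 6 + 13 = 19
10^3 = 1000
Spill cost = 19 * 1000 = 19000

19000


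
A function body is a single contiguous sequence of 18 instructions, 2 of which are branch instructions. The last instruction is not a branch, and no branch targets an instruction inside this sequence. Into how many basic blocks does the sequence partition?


With no in-sequence branch targets, the leaders are the first instruction plus the instruction after each branch.
Number of basic blocks = branches + 1
= 2 + 1 = 3

3


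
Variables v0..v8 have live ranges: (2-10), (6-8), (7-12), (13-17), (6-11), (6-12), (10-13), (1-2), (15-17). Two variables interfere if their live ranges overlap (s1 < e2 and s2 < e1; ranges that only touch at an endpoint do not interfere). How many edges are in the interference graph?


Check all pairs for overlapping intervals.
Two intervals (s1,e1) and (s2,e2) overlap if s1 < e2 and s2 < e1.
v0 (2-10) vs v1..v8: overlaps v1, v2, v4, v5 -> 4
v1 (6-8) vs v2..v8: overlaps v2, v4, v5 -> 3
v2 (7-12) vs v3..v8: overlaps v4, v5, v6 -> 3
v3 (13-17) vs v4..v8: overlaps v8 -> 1
v4 (6-11) vs v5..v8: overlaps v5, v6 -> 2
v5 (6-12) vs v6..v8: overlaps v6 -> 1
v6 (10-13) vs v7..v8: overlaps none -> 0
v7 (1-2) vs v8: overlaps none -> 0
Total overlapping pairs = 4 + 3 + 3 + 1 + 2 + 1 + 0 + 0 = 14

14


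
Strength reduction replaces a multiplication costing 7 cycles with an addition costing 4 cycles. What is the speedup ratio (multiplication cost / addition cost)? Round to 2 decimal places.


Ratio = mult_cost / add_cost = 7 / 4 = 1.75

1.75


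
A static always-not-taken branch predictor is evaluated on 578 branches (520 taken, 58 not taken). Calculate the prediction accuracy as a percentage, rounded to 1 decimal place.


Predictor: always-not-taken
Correct predictions = 58
Accuracy = 58 / 578 * 100 = 10.0%

10.0


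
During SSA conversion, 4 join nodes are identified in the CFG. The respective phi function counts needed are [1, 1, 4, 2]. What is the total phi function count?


Total phi functions = sum of phi functions at each join node
= 1 + 1 + 4 + 2 = 8

8


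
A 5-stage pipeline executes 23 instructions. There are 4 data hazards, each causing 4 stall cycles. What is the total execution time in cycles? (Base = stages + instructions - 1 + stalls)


Base cycles = 5 + 23 - 1 = 27
Total stalls = 4 * 4 = 16
Total = 27 + 16 = 43

43


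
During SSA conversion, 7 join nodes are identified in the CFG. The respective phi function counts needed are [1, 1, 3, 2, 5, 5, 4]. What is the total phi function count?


Total phi functions = sum of phi functions at each join node
= 1 + 1 + 3 + 2 + 5 + 5 + 4 = 21

21


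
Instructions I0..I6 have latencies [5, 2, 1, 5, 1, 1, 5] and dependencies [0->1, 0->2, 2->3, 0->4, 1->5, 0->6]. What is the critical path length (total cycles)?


Compute longest path through dependency graph: dist(Ik) = max over predecessors of dist + latency(Ik).
dist(I0) = latency 5 = 5
dist(I1) = dist(I0) + 2 = 5 + 2 = 7
dist(I2) = dist(I0) + 1 = 5 + 1 = 6
dist(I3) = dist(I2) + 5 = 6 + 5 = 11
dist(I4) = dist(I0) + 1 = 5 + 1 = 6
dist(I5) = dist(I1) + 1 = 7 + 1 = 8
dist(I6) = dist(I0) + 5 = 5 + 5 = 10
Critical path = max dist = 11

11


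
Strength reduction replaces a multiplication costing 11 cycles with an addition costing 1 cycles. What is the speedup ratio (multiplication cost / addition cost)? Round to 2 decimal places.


Ratio = mult_cost / add_cost = 11 / 1 = 11.0

11.0


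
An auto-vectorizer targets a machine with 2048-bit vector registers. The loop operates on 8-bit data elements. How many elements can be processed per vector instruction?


Width = SIMD bits / data type bits
= 2048 / 8 = 256

256


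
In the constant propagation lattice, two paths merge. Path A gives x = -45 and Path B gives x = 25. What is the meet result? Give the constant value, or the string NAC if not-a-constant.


Meet operation: if both paths give the same constant, result is that constant; if they differ, result is NAC (not-a-constant).
Path A: -45, Path B: 25 -> differ
Result: not-a-constant -> NAC

NAC


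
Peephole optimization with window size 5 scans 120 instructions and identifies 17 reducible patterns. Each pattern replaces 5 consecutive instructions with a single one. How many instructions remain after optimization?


Each match removes 4 instructions.
Total removed = 17 * 4 = 68
Remaining = 120 - 68 = 52

52


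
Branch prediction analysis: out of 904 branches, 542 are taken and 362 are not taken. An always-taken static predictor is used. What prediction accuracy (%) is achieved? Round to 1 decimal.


Predictor: always-taken
Correct predictions = 542
Accuracy = 542 / 904 * 100 = 60.0%

60.0


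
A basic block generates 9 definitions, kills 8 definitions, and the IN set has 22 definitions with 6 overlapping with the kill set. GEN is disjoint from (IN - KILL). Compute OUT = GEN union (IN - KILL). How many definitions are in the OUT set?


IN - KILL: 22 - 6 = 16 surviving definitions
OUT = GEN + surviving = 9 + 16 = 25

25


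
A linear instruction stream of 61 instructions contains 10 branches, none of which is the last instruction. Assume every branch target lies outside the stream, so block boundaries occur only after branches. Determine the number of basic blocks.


With no in-sequence branch targets, the leaders are the first instruction plus the instruction after each branch.
Number of basic blocks = branches + 1
= 10 + 1 = 11

11


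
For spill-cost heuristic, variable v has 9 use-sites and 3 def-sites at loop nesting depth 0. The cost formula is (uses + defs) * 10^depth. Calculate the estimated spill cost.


uses + defs = 9 + 3 = 12
10^0 = 1
Spill cost = 12 * 1 = 12

12


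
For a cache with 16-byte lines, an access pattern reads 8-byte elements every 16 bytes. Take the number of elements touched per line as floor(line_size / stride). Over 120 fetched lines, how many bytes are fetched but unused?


Elements per line = floor(16 / 16) = 1
Bytes used per line = 1 * 8 = 8
Wasted per line = 16 - 8 = 8
Total wasted = 8 * 120 = 960

960


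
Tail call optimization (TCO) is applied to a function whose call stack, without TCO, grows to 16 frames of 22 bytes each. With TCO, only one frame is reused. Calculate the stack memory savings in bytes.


Without TCO: 16 * 22 = 352 bytes
With TCO: reuse 1 frame = 22 bytes
Savings = 352 - 22 = 330

330


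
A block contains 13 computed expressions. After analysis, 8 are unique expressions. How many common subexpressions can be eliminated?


CSE count = total expressions - unique expressions
= 13 - 8 = 5

5


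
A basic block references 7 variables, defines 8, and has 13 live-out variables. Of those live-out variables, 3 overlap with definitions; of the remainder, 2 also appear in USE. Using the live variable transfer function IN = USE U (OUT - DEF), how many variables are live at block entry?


OUT - DEF: 13 - 3 = 10
|IN| = |USE| + |OUT - DEF| - |USE ∩ (OUT - DEF)| = 7 + 10 - 2 = 15

15


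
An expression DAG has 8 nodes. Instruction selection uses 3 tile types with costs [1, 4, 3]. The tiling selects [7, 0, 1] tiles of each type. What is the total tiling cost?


Total cost = sum(count_i * cost_i)
= 7*1 + 0*4 + 1*3
= 10

10


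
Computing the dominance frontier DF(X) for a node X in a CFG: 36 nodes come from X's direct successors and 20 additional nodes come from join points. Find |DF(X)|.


DF(X) = direct successor contributions + join point contributions
= 36 + 20 = 56

56


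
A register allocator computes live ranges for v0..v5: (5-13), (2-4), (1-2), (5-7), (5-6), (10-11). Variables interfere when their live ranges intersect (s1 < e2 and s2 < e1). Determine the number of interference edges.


Check all pairs for overlapping intervals.
Two intervals (s1,e1) and (s2,e2) overlap if s1 < e2 and s2 < e1.
v0 (5-13) vs v1..v5: overlaps v3, v4, v5 -> 3
v1 (2-4) vs v2..v5: overlaps none -> 0
v2 (1-2) vs v3..v5: overlaps none -> 0
v3 (5-7) vs v4..v5: overlaps v4 -> 1
v4 (5-6) vs v5: overlaps none -> 0
Total overlapping pairs = 3 + 0 + 0 + 1 + 0 = 4

4


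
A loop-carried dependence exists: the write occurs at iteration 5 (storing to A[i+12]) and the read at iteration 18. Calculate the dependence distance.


Distance = read iteration - write iteration
= 18 - 5 = 13

13


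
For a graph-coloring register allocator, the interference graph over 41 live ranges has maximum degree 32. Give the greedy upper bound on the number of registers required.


Greedy coloring never needs more than (max_degree + 1) colors: when coloring a vertex, at most max_degree neighbors are already colored.
Upper bound = 32 + 1 = 33

33


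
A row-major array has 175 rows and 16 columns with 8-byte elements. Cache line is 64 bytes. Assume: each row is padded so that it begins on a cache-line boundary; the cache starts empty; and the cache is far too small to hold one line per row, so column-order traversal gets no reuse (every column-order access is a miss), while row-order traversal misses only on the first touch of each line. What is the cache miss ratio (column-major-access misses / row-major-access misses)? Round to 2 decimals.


Each row occupies 16 * 8 = 128 bytes and starts on a line boundary, so it spans ceil(128 / 64) = 2 cache lines.
Row-major traversal misses (one per line touched): 175 * ceil(16 * 8 / 64) = 350
Column-major traversal misses (no reuse, every access misses): 175 * 16 = 2800
Ratio = 2800 / 350 = 8.0

8.0


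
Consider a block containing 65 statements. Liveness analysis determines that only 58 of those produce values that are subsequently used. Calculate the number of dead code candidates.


Dead code = total statements - live definitions
= 65 - 58 = 7

7


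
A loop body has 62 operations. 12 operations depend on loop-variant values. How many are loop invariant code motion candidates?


Invariant candidates = total - loop-dependent
= 62 - 12 = 50

50


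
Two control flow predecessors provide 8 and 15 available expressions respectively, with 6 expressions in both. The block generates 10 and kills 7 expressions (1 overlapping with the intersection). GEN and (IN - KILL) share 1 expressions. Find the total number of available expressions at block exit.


IN = intersection of predecessors = 6
IN - KILL = 6 - 1 = 5
|OUT| = |GEN| + |IN - KILL| - |GEN ∩ (IN - KILL)| = 10 + 5 - 1 = 14

14


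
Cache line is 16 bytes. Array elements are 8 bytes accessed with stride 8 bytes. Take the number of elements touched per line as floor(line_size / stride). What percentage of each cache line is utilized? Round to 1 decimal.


Elements per cache line = floor(16 / 8) = 2
Bytes used = 2 * 8 = 16
Utilization = 16 / 16 * 100 = 100.0%

100.0


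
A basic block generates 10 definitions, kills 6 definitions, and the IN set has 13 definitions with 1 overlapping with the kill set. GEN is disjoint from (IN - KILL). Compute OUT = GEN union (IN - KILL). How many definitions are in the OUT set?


IN - KILL: 13 - 1 = 12 surviving definitions
OUT = GEN + surviving = 10 + 12 = 22

22


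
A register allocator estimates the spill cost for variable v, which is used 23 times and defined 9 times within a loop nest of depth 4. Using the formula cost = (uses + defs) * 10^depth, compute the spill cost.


uses + defs = 23 + 9 = 32
10^4 = 10000
Spill cost = 32 * 10000 = 320000

320000


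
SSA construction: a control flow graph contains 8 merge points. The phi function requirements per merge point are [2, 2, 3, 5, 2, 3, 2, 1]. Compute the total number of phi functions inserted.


Total phi functions = sum of phi functions at each join node
= 2 + 2 + 3 + 5 + 2 + 3 + 2 + 1 = 20

20


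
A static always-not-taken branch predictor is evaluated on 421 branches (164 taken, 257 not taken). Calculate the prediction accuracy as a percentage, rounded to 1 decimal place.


Predictor: always-not-taken
Correct predictions = 257
Accuracy = 257 / 421 * 100 = 61.0%

61.0


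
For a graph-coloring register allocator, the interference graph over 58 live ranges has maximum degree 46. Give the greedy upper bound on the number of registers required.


Greedy coloring never needs more than (max_degree + 1) colors: when coloring a vertex, at most max_degree neighbors are already colored.
Upper bound = 46 + 1 = 47

47


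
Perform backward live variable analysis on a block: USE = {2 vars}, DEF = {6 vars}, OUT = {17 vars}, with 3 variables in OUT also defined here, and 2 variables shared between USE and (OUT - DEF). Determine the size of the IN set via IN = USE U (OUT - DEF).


OUT - DEF: 17 - 3 = 14
|IN| = |USE| + |OUT - DEF| - |USE ∩ (OUT - DEF)| = 2 + 14 - 2 = 14

14


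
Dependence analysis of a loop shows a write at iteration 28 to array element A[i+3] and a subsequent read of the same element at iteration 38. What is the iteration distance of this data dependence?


Distance = read iteration - write iteration
= 38 - 28 = 10

10


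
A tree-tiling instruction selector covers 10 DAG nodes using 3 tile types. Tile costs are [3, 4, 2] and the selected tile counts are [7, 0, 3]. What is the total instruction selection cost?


Total cost = sum(count_i * cost_i)
= 7*3 + 0*4 + 3*2
= 27

27


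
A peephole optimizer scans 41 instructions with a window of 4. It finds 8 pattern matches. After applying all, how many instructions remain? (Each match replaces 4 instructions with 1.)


Each match removes 3 instructions.
Total removed = 8 * 3 = 24
Remaining = 41 - 24 = 17

17


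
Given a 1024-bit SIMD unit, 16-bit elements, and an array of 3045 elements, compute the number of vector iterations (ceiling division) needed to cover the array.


Width = 1024 / 16 = 64 elements per vector op
Iterations = ceil(3045 / 64) = 48

48


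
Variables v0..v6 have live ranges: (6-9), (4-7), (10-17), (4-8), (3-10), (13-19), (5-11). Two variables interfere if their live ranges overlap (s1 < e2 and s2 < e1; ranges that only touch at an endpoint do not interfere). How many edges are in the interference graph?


Check all pairs for overlapping intervals.
Two intervals (s1,e1) and (s2,e2) overlap if s1 < e2 and s2 < e1.
v0 (6-9) vs v1..v6: overlaps v1, v3, v4, v6 -> 4
v1 (4-7) vs v2..v6: overlaps v3, v4, v6 -> 3
v2 (10-17) vs v3..v6: overlaps v5, v6 -> 2
v3 (4-8) vs v4..v6: overlaps v4, v6 -> 2
v4 (3-10) vs v5..v6: overlaps v6 -> 1
v5 (13-19) vs v6: overlaps none -> 0
Total overlapping pairs = 4 + 3 + 2 + 2 + 1 + 0 = 12

12


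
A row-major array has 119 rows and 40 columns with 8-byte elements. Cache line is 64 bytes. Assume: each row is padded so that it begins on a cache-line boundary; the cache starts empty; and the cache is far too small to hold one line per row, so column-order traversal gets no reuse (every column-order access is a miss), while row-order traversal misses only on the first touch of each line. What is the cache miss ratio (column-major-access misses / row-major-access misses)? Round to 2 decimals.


Each row occupies 40 * 8 = 320 bytes and starts on a line boundary, so it spans ceil(320 / 64) = 5 cache lines.
Row-major traversal misses (one per line touched): 119 * ceil(40 * 8 / 64) = 595
Column-major traversal misses (no reuse, every access misses): 119 * 40 = 4760
Ratio = 4760 / 595 = 8.0

8.0
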